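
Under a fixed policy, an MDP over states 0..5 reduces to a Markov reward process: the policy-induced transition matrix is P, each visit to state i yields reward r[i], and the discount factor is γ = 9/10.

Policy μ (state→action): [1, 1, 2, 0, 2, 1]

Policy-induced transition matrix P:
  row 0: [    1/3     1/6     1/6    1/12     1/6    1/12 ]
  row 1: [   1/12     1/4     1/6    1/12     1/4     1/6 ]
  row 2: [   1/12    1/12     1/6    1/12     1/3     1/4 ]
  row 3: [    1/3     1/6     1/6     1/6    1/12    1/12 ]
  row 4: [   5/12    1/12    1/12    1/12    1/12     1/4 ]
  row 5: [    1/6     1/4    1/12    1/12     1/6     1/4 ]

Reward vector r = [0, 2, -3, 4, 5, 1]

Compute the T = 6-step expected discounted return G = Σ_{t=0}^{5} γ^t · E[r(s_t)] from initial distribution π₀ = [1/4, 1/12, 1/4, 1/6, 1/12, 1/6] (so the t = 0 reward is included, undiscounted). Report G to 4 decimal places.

G = 5.7734

t=0: π = [0.2500, 0.0833, 0.2500, 0.1667, 0.0833, 0.1667], E[r] = 0.6667, γ^t·E[r] = 0.666667, running G = 0.666667
t=1: π = [0.2292, 0.1597, 0.1458, 0.0972, 0.1944, 0.1736], E[r] = 1.4167, γ^t·E[r] = 1.275000, running G = 1.941667
t=2: π = [0.2442, 0.1661, 0.1360, 0.0914, 0.1800, 0.1823], E[r] = 1.3721, γ^t·E[r] = 1.111406, running G = 3.053073
t=3: π = [0.2424, 0.1694, 0.1365, 0.0910, 0.1806, 0.1802], E[r] = 1.3761, γ^t·E[r] = 1.003184, running G = 4.056257
t=4: π = [0.2419, 0.1694, 0.1366, 0.0909, 0.1809, 0.1803], E[r] = 1.3774, γ^t·E[r] = 0.903733, running G = 4.959989
t=5: π = [0.2419, 0.1693, 0.1366, 0.0909, 0.1809, 0.1804], E[r] = 1.3775, γ^t·E[r] = 0.813429, running G = 5.773419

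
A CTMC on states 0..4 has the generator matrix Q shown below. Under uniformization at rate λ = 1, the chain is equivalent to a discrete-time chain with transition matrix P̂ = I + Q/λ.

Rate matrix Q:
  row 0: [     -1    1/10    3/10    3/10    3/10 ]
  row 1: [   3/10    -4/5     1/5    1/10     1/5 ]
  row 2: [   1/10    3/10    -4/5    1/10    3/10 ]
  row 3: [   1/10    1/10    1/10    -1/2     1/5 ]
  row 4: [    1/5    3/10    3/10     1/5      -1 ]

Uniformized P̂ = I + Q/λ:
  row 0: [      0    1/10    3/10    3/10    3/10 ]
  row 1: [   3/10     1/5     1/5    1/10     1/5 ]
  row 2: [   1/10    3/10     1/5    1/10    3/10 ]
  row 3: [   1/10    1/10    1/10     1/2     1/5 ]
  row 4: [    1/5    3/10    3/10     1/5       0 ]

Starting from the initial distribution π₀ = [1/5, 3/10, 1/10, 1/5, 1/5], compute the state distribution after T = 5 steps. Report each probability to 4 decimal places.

t=0: π = [0.2000, 0.3000, 0.1000, 0.2000, 0.2000]
t=1: π = [0.1600, 0.1900, 0.2200, 0.2400, 0.1900]
t=2: π = [0.1410, 0.2010, 0.2110, 0.2470, 0.2000]
t=3: π = [0.1461, 0.2023, 0.2094, 0.2470, 0.1952]
t=4: π = [0.1454, 0.2012, 0.2094, 0.2475, 0.1965]
t=5: π = [0.1453, 0.2013, 0.2094, 0.2477, 0.1962]

π = [0.1453, 0.2013, 0.2094, 0.2477, 0.1962]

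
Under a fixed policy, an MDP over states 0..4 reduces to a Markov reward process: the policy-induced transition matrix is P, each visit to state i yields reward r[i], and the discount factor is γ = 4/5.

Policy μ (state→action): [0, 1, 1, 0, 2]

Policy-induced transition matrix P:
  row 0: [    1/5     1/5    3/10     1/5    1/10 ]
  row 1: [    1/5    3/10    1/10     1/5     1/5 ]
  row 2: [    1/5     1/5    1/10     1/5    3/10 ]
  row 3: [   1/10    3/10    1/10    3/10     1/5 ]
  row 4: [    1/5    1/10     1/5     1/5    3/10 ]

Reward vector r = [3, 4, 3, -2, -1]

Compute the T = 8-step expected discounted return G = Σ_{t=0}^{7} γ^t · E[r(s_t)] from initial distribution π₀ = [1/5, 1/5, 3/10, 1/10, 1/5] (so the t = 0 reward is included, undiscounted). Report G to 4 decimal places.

t=0: π = [0.2000, 0.2000, 0.3000, 0.1000, 0.2000], E[r] = 1.9000, γ^t·E[r] = 1.900000, running G = 1.900000
t=1: π = [0.1900, 0.2100, 0.1600, 0.2100, 0.2300], E[r] = 1.2400, γ^t·E[r] = 0.992000, running G = 2.892000
t=2: π = [0.1790, 0.2190, 0.1610, 0.2210, 0.2200], E[r] = 1.2340, γ^t·E[r] = 0.789760, running G = 3.681760
t=3: π = [0.1779, 0.2220, 0.1578, 0.2221, 0.2202], E[r] = 1.2307, γ^t·E[r] = 0.630118, running G = 4.311878
t=4: π = [0.1778, 0.2224, 0.1576, 0.2222, 0.2200], E[r] = 1.2313, γ^t·E[r] = 0.504340, running G = 4.816219
t=5: π = [0.1778, 0.2225, 0.1576, 0.2222, 0.2200], E[r] = 1.2314, γ^t·E[r] = 0.403514, running G = 5.219733
t=6: π = [0.1778, 0.2225, 0.1576, 0.2222, 0.2200], E[r] = 1.2315, γ^t·E[r] = 0.322818, running G = 5.542551
t=7: π = [0.1778, 0.2225, 0.1576, 0.2222, 0.2200], E[r] = 1.2315, γ^t·E[r] = 0.258256, running G = 5.800807

G = 5.8008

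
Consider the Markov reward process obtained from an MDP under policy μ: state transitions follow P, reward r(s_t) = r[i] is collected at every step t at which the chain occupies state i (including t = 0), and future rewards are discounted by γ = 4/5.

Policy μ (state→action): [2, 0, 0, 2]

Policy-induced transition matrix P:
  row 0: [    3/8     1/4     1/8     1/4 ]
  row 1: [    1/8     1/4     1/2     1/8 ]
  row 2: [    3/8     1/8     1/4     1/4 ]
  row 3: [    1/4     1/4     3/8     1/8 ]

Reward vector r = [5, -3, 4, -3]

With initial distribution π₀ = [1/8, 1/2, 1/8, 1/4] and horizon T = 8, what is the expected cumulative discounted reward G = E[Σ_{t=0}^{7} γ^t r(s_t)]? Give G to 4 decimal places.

G = 3.4408

t=0: π = [0.1250, 0.5000, 0.1250, 0.2500], E[r] = -1.1250, γ^t·E[r] = -1.125000, running G = -1.125000
t=1: π = [0.2188, 0.2344, 0.3906, 0.1563], E[r] = 1.4844, γ^t·E[r] = 1.187500, running G = 0.062500
t=2: π = [0.2969, 0.2012, 0.3008, 0.2012], E[r] = 1.4805, γ^t·E[r] = 0.947500, running G = 1.010000
t=3: π = [0.2996, 0.2124, 0.2883, 0.1997], E[r] = 1.4148, γ^t·E[r] = 0.724375, running G = 1.734375
t=4: π = [0.2969, 0.2140, 0.2906, 0.1985], E[r] = 1.4098, γ^t·E[r] = 0.577463, running G = 2.311838
t=5: π = [0.2967, 0.2137, 0.2912, 0.1984], E[r] = 1.4119, γ^t·E[r] = 0.462645, running G = 2.774483
t=6: π = [0.2968, 0.2136, 0.2911, 0.1985], E[r] = 1.4122, γ^t·E[r] = 0.370190, running G = 3.144673
t=7: π = [0.2968, 0.2136, 0.2911, 0.1985], E[r] = 1.4121, γ^t·E[r] = 0.296141, running G = 3.440814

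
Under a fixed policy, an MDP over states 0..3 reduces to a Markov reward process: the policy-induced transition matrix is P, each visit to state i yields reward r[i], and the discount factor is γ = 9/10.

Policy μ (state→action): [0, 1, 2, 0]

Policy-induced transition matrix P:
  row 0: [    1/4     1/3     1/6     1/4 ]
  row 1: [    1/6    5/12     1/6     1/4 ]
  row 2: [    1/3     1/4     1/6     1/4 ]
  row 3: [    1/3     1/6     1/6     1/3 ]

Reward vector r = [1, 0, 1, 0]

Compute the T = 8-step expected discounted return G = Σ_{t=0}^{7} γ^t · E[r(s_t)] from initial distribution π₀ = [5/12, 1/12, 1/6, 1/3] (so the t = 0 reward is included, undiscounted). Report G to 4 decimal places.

t=0: π = [0.4167, 0.0833, 0.1667, 0.3333], E[r] = 0.5833, γ^t·E[r] = 0.583333, running G = 0.583333
t=1: π = [0.2847, 0.2708, 0.1667, 0.2778], E[r] = 0.4514, γ^t·E[r] = 0.406250, running G = 0.989583
t=2: π = [0.2645, 0.2957, 0.1667, 0.2731], E[r] = 0.4311, γ^t·E[r] = 0.349219, running G = 1.338802
t=3: π = [0.2620, 0.2986, 0.1667, 0.2728], E[r] = 0.4287, γ^t·E[r] = 0.312504, running G = 1.651306
t=4: π = [0.2617, 0.2989, 0.1667, 0.2727], E[r] = 0.4284, γ^t·E[r] = 0.281077, running G = 1.932383
t=5: π = [0.2617, 0.2989, 0.1667, 0.2727], E[r] = 0.4284, γ^t·E[r] = 0.252953, running G = 2.185336
t=6: π = [0.2617, 0.2989, 0.1667, 0.2727], E[r] = 0.4284, γ^t·E[r] = 0.227656, running G = 2.412992
t=7: π = [0.2617, 0.2989, 0.1667, 0.2727], E[r] = 0.4284, γ^t·E[r] = 0.204890, running G = 2.617882

G = 2.6179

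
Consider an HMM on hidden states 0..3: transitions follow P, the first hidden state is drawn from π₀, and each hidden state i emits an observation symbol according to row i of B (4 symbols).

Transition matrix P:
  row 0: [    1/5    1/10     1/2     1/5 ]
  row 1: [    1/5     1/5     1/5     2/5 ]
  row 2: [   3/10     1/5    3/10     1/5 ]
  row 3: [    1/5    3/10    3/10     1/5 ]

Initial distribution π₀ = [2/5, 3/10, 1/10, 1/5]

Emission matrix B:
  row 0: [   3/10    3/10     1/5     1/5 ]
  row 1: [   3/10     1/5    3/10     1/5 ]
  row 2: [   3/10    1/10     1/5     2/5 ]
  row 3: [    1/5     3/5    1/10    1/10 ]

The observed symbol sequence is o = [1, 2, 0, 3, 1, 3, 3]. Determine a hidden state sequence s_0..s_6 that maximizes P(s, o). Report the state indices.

t=0: δ = [1.200e-01, 6.000e-02, 1.000e-02, 1.200e-01]  (obs o_0=1)
t=1: δ = [4.800e-03, 1.080e-02, 1.200e-02, 2.400e-03]  ψ = [0, 3, 0, 0]  (obs o_1=2)
t=2: δ = [1.080e-03, 7.200e-04, 1.080e-03, 8.640e-04]  ψ = [2, 2, 2, 1]  (obs o_2=0)
t=3: δ = [6.480e-05, 5.184e-05, 2.160e-04, 2.880e-05]  ψ = [2, 3, 0, 1]  (obs o_3=3)
t=4: δ = [1.944e-05, 8.640e-06, 6.480e-06, 2.592e-05]  ψ = [2, 2, 2, 2]  (obs o_4=1)
t=5: δ = [1.037e-06, 1.555e-06, 3.888e-06, 5.184e-07]  ψ = [3, 3, 0, 3]  (obs o_5=3)
t=6: δ = [2.333e-07, 1.555e-07, 4.666e-07, 7.776e-08]  ψ = [2, 2, 2, 2]  (obs o_6=3)
backtrack: best end state = 2; path = [0, 2, 0, 2, 0, 2, 2]

path = [0, 2, 0, 2, 0, 2, 2]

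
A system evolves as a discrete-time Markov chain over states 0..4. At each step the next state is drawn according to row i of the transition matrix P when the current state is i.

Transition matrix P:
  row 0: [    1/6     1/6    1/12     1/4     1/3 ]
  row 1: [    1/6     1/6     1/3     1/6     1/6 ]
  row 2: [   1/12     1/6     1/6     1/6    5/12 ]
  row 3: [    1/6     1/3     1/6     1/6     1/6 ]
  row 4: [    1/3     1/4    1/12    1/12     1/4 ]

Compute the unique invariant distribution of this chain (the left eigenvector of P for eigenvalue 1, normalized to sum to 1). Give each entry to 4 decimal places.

π = [0.1967, 0.2154, 0.1643, 0.1612, 0.2624]

Balance equations π_j = Σ_i π_i·P[i][j]:
  π_0 = 1/6·π_0 + 1/6·π_1 + 1/12·π_2 + 1/6·π_3 + 1/3·π_4
  π_1 = 1/6·π_0 + 1/6·π_1 + 1/6·π_2 + 1/3·π_3 + 1/4·π_4
  π_2 = 1/12·π_0 + 1/3·π_1 + 1/6·π_2 + 1/6·π_3 + 1/12·π_4
  π_3 = 1/4·π_0 + 1/6·π_1 + 1/6·π_2 + 1/6·π_3 + 1/12·π_4
  normalize: π_0 + π_1 + π_2 + π_3 + π_4 = 1
Solving the linear system gives exactly π = [442/2247, 484/2247, 1846/11235, 1811/11235, 2948/11235].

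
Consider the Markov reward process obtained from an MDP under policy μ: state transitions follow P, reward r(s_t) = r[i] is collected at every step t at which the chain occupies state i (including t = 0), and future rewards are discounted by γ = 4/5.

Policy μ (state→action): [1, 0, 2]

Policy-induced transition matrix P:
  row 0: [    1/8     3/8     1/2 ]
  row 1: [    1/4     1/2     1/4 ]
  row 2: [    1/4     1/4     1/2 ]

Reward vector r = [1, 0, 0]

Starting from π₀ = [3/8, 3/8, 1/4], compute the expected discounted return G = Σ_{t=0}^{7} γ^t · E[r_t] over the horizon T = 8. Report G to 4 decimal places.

G = 1.0636

t=0: π = [0.3750, 0.3750, 0.2500], E[r] = 0.3750, γ^t·E[r] = 0.375000, running G = 0.375000
t=1: π = [0.2031, 0.3906, 0.4063], E[r] = 0.2031, γ^t·E[r] = 0.162500, running G = 0.537500
t=2: π = [0.2246, 0.3730, 0.4023], E[r] = 0.2246, γ^t·E[r] = 0.143750, running G = 0.681250
t=3: π = [0.2219, 0.3713, 0.4067], E[r] = 0.2219, γ^t·E[r] = 0.113625, running G = 0.794875
t=4: π = [0.2223, 0.3706, 0.4072], E[r] = 0.2223, γ^t·E[r] = 0.091038, running G = 0.885913
t=5: π = [0.2222, 0.3704, 0.4074], E[r] = 0.2222, γ^t·E[r] = 0.072816, running G = 0.958729
t=6: π = [0.2222, 0.3704, 0.4074], E[r] = 0.2222, γ^t·E[r] = 0.058254, running G = 1.016983
t=7: π = [0.2222, 0.3704, 0.4074], E[r] = 0.2222, γ^t·E[r] = 0.046603, running G = 1.063586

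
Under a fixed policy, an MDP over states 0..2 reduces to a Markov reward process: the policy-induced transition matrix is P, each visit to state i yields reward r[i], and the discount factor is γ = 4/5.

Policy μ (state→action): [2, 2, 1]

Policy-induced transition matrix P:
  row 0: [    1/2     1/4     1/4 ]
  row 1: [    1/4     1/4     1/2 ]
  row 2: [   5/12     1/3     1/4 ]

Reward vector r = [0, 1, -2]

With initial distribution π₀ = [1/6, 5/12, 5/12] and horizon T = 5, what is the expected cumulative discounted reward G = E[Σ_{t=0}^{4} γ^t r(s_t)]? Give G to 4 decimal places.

t=0: π = [0.1667, 0.4167, 0.4167], E[r] = -0.4167, γ^t·E[r] = -0.416667, running G = -0.416667
t=1: π = [0.3611, 0.2847, 0.3542], E[r] = -0.4236, γ^t·E[r] = -0.338889, running G = -0.755556
t=2: π = [0.3993, 0.2795, 0.3212], E[r] = -0.3628, γ^t·E[r] = -0.232222, running G = -0.987778
t=3: π = [0.4034, 0.2768, 0.3199], E[r] = -0.3630, γ^t·E[r] = -0.185852, running G = -1.173630
t=4: π = [0.4042, 0.2767, 0.3192], E[r] = -0.3617, γ^t·E[r] = -0.148163, running G = -1.321793

G = -1.3218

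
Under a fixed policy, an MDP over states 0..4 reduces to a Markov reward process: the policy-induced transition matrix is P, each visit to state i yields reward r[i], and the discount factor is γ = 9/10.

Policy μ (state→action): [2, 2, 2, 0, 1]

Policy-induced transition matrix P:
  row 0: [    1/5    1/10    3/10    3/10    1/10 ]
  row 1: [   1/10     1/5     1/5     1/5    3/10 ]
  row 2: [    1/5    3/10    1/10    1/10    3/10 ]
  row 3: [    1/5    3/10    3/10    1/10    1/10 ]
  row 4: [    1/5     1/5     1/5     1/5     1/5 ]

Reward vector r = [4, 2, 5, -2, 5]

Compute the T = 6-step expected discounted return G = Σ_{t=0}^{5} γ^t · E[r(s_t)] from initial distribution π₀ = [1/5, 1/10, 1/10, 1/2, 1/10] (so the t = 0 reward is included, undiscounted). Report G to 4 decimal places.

t=0: π = [0.2000, 0.1000, 0.1000, 0.5000, 0.1000], E[r] = 1.0000, γ^t·E[r] = 1.000000, running G = 1.000000
t=1: π = [0.1900, 0.2400, 0.2600, 0.1600, 0.1500], E[r] = 2.9700, γ^t·E[r] = 2.673000, running G = 3.673000
t=2: π = [0.1760, 0.2230, 0.2090, 0.1770, 0.2150], E[r] = 2.9160, γ^t·E[r] = 2.361960, running G = 6.034960
t=3: π = [0.1777, 0.2210, 0.2144, 0.1790, 0.2079], E[r] = 2.9063, γ^t·E[r] = 2.118693, running G = 8.153653
t=4: π = [0.1779, 0.2216, 0.2142, 0.1784, 0.2079], E[r] = 2.9084, γ^t·E[r] = 1.908188, running G = 10.061841
t=5: π = [0.1778, 0.2215, 0.2142, 0.1785, 0.2079], E[r] = 2.9081, γ^t·E[r] = 1.717181, running G = 11.779022

G = 11.7790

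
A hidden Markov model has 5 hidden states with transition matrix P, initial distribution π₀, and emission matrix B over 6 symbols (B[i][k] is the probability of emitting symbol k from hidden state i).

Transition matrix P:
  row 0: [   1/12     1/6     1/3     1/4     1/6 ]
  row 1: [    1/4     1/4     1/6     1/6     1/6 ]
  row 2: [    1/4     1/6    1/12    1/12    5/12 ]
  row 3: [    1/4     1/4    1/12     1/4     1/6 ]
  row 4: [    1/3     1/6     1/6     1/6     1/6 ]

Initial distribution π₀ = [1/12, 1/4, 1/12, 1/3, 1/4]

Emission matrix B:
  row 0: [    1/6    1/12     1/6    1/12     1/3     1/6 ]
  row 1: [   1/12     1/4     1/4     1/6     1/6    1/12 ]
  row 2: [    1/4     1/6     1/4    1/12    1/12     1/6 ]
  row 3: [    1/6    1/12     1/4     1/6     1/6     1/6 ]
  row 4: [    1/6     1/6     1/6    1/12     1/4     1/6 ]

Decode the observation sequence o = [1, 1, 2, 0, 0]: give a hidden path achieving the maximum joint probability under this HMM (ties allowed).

t=0: δ = [6.944e-03, 6.250e-02, 1.389e-02, 2.778e-02, 4.167e-02]  (obs o_0=1)
t=1: δ = [1.302e-03, 3.906e-03, 1.736e-03, 8.681e-04, 1.736e-03]  ψ = [1, 1, 1, 1, 1]  (obs o_1=1)
t=2: δ = [1.628e-04, 2.441e-04, 1.628e-04, 1.628e-04, 1.206e-04]  ψ = [1, 1, 1, 1, 2]  (obs o_2=2)
t=3: δ = [1.017e-05, 5.086e-06, 1.356e-05, 6.782e-06, 1.130e-05]  ψ = [1, 1, 0, 0, 2]  (obs o_3=0)
t=4: δ = [6.279e-07, 1.884e-07, 8.477e-07, 4.239e-07, 9.419e-07]  ψ = [4, 2, 0, 0, 2]  (obs o_4=0)
backtrack: best end state = 4; path = [1, 1, 0, 2, 4]

path = [1, 1, 0, 2, 4]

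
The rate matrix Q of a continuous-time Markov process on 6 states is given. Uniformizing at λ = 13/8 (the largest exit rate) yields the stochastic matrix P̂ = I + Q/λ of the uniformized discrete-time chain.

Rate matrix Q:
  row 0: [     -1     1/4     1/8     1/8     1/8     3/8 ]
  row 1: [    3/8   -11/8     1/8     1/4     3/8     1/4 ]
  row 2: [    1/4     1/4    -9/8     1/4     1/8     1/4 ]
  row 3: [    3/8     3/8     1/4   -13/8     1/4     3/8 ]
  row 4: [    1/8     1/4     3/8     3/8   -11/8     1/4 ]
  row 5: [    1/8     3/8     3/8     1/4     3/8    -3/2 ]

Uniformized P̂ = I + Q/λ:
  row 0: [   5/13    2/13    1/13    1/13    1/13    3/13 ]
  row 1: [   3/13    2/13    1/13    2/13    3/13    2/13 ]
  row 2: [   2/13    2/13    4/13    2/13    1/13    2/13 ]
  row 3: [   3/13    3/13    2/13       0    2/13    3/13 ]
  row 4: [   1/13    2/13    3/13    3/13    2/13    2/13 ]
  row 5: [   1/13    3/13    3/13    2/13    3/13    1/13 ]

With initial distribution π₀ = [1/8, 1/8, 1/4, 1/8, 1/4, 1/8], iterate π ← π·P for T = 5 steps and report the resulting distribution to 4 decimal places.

t=0: π = [0.1250, 0.1250, 0.2500, 0.1250, 0.2500, 0.1250]
t=1: π = [0.1731, 0.1731, 0.2019, 0.1442, 0.1442, 0.1635]
t=2: π = [0.1945, 0.1775, 0.1820, 0.1294, 0.1509, 0.1657]
t=3: π = [0.1980, 0.1765, 0.1776, 0.1306, 0.1513, 0.1660]
t=4: π = [0.1988, 0.1767, 0.1768, 0.1302, 0.1513, 0.1664]
t=5: π = [0.1989, 0.1767, 0.1766, 0.1302, 0.1513, 0.1664]

π = [0.1989, 0.1767, 0.1766, 0.1302, 0.1513, 0.1664]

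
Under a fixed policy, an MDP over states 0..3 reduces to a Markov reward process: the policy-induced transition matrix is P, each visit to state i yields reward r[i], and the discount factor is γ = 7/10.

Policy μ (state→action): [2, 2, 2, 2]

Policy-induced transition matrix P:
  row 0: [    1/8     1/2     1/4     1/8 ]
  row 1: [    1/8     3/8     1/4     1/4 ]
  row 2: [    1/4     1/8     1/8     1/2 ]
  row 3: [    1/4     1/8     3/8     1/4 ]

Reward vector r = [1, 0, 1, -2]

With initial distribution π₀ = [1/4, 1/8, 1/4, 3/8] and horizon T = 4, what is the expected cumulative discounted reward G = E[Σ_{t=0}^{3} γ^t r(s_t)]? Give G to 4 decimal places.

G = -0.4272

t=0: π = [0.2500, 0.1250, 0.2500, 0.3750], E[r] = -0.2500, γ^t·E[r] = -0.250000, running G = -0.250000
t=1: π = [0.2031, 0.2500, 0.2656, 0.2813], E[r] = -0.0938, γ^t·E[r] = -0.065625, running G = -0.315625
t=2: π = [0.1934, 0.2637, 0.2520, 0.2910], E[r] = -0.1367, γ^t·E[r] = -0.066992, running G = -0.382617
t=3: π = [0.1929, 0.2634, 0.2549, 0.2888], E[r] = -0.1299, γ^t·E[r] = -0.044550, running G = -0.427167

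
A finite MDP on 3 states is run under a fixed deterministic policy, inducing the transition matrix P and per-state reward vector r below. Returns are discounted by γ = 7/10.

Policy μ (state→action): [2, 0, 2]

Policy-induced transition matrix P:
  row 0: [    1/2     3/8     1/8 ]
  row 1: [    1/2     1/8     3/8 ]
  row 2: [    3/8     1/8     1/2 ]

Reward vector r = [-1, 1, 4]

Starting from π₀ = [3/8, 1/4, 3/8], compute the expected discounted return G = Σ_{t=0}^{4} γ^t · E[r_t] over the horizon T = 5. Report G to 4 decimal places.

t=0: π = [0.3750, 0.2500, 0.3750], E[r] = 1.3750, γ^t·E[r] = 1.375000, running G = 1.375000
t=1: π = [0.4531, 0.2188, 0.3281], E[r] = 1.0781, γ^t·E[r] = 0.754688, running G = 2.129688
t=2: π = [0.4590, 0.2383, 0.3027], E[r] = 0.9902, γ^t·E[r] = 0.485215, running G = 2.614902
t=3: π = [0.4622, 0.2397, 0.2981], E[r] = 0.9700, γ^t·E[r] = 0.332700, running G = 2.947602
t=4: π = [0.4627, 0.2405, 0.2967], E[r] = 0.9647, γ^t·E[r] = 0.231622, running G = 3.179225

G = 3.1792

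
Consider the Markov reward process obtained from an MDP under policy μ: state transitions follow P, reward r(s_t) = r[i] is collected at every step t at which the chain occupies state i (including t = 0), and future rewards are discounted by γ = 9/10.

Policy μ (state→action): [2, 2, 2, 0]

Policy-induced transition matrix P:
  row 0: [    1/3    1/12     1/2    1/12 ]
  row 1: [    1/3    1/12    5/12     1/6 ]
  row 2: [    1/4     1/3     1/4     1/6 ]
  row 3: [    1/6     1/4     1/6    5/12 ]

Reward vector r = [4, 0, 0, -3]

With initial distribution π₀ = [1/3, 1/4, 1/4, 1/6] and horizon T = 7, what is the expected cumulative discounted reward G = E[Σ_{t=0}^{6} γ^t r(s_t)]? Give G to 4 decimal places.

G = 3.1026

t=0: π = [0.3333, 0.2500, 0.2500, 0.1667], E[r] = 0.8333, γ^t·E[r] = 0.833333, running G = 0.833333
t=1: π = [0.2847, 0.1736, 0.3611, 0.1806], E[r] = 0.5972, γ^t·E[r] = 0.537500, running G = 1.370833
t=2: π = [0.2731, 0.2037, 0.3351, 0.1881], E[r] = 0.5284, γ^t·E[r] = 0.427969, running G = 1.798802
t=3: π = [0.2741, 0.1984, 0.3366, 0.1909], E[r] = 0.5235, γ^t·E[r] = 0.381621, running G = 2.180423
t=4: π = [0.2735, 0.1993, 0.3357, 0.1916], E[r] = 0.5192, γ^t·E[r] = 0.340638, running G = 2.521061
t=5: π = [0.2734, 0.1992, 0.3356, 0.1918], E[r] = 0.5184, γ^t·E[r] = 0.306128, running G = 2.827189
t=6: π = [0.2734, 0.1992, 0.3356, 0.1918], E[r] = 0.5181, γ^t·E[r] = 0.275365, running G = 3.102554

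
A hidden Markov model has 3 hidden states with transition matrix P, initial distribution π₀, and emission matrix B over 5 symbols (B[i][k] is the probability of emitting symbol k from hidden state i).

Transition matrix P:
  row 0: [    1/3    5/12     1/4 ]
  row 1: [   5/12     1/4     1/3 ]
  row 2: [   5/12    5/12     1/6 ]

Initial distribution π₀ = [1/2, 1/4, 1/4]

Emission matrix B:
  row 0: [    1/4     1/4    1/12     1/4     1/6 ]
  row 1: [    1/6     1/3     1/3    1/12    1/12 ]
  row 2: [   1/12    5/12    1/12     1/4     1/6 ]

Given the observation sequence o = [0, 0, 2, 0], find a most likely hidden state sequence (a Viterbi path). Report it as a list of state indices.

t=0: δ = [1.250e-01, 4.167e-02, 2.083e-02]  (obs o_0=0)
t=1: δ = [1.042e-02, 8.681e-03, 2.604e-03]  ψ = [0, 0, 0]  (obs o_1=0)
t=2: δ = [3.014e-04, 1.447e-03, 2.411e-04]  ψ = [1, 0, 1]  (obs o_2=2)
t=3: δ = [1.507e-04, 6.028e-05, 4.019e-05]  ψ = [1, 1, 1]  (obs o_3=0)
backtrack: best end state = 0; path = [0, 0, 1, 0]

path = [0, 0, 1, 0]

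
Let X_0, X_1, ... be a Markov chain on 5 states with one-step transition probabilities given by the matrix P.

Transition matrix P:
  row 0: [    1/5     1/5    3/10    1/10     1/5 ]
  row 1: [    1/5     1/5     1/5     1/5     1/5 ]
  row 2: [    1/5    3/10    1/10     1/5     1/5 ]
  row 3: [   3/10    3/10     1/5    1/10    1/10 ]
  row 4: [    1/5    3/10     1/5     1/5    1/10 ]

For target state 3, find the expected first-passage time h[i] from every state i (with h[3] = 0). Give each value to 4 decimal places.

First-step conditioning: h[3] = 0; for i ≠ 3, h[i] = 1 + Σ_k P[i][k]·h[k].
  h[0] = 1 + 1/5·h[0] + 1/5·h[1] + 3/10·h[2] + 1/5·h[4]
  h[1] = 1 + 1/5·h[0] + 1/5·h[1] + 1/5·h[2] + 1/5·h[4]
  h[2] = 1 + 1/5·h[0] + 3/10·h[1] + 1/10·h[2] + 1/5·h[4]
  h[4] = 1 + 1/5·h[0] + 3/10·h[1] + 1/5·h[2] + 1/10·h[4]
Solving the 4×4 linear system over states ≠ 3 gives exactly h = [55/9, 50/9, 50/9, 0, 50/9] (h[3] = 0 is the target).

h = [6.1111, 5.5556, 5.5556, 0.0000, 5.5556]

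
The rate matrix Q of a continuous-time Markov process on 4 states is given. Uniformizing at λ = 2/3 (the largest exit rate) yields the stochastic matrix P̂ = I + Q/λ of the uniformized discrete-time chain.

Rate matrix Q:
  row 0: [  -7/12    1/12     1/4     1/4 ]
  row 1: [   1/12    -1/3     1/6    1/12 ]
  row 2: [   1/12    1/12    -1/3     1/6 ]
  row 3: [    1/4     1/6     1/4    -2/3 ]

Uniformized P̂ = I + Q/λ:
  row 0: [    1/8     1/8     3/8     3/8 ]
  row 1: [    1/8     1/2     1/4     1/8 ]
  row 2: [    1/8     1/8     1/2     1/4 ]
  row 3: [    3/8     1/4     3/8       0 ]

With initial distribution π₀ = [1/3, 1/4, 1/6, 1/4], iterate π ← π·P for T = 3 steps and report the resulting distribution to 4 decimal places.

t=0: π = [0.3333, 0.2500, 0.1667, 0.2500]
t=1: π = [0.1875, 0.2500, 0.3646, 0.1979]
t=2: π = [0.1745, 0.2435, 0.3893, 0.1927]
t=3: π = [0.1732, 0.2404, 0.3932, 0.1932]

π = [0.1732, 0.2404, 0.3932, 0.1932]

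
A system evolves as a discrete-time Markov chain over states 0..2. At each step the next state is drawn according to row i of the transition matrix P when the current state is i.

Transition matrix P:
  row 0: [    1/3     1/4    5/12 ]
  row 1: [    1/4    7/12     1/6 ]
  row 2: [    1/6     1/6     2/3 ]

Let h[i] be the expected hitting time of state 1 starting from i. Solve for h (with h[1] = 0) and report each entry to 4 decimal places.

h = [4.9091, 0.0000, 5.4545]

First-step conditioning: h[1] = 0; for i ≠ 1, h[i] = 1 + Σ_k P[i][k]·h[k].
  h[0] = 1 + 1/3·h[0] + 5/12·h[2]
  h[2] = 1 + 1/6·h[0] + 2/3·h[2]
Solving the 2×2 linear system over states ≠ 1 gives exactly h = [54/11, 0, 60/11] (h[1] = 0 is the target).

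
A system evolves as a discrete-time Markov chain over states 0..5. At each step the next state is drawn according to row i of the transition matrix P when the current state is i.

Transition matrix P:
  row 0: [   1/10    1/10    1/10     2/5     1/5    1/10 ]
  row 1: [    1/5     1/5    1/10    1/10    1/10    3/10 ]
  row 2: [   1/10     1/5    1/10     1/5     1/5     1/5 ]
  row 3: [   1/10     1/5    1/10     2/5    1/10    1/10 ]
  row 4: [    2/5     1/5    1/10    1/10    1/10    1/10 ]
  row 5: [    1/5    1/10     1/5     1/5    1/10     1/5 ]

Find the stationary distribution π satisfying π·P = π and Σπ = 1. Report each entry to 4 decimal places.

Balance equations π_j = Σ_i π_i·P[i][j]:
  π_0 = 1/10·π_0 + 1/5·π_1 + 1/10·π_2 + 1/10·π_3 + 2/5·π_4 + 1/5·π_5
  π_1 = 1/10·π_0 + 1/5·π_1 + 1/5·π_2 + 1/5·π_3 + 1/5·π_4 + 1/10·π_5
  π_2 = 1/10·π_0 + 1/10·π_1 + 1/10·π_2 + 1/10·π_3 + 1/10·π_4 + 1/5·π_5
  π_3 = 2/5·π_0 + 1/10·π_1 + 1/5·π_2 + 2/5·π_3 + 1/10·π_4 + 1/5·π_5
  π_4 = 1/5·π_0 + 1/10·π_1 + 1/5·π_2 + 1/10·π_3 + 1/10·π_4 + 1/10·π_5
  normalize: π_0 + π_1 + π_2 + π_3 + π_4 + π_5 = 1
Solving the linear system gives exactly π = [7659/44683, 7451/44683, 5188/44683, 11435/44683, 5753/44683, 7197/44683].

π = [0.1714, 0.1668, 0.1161, 0.2559, 0.1288, 0.1611]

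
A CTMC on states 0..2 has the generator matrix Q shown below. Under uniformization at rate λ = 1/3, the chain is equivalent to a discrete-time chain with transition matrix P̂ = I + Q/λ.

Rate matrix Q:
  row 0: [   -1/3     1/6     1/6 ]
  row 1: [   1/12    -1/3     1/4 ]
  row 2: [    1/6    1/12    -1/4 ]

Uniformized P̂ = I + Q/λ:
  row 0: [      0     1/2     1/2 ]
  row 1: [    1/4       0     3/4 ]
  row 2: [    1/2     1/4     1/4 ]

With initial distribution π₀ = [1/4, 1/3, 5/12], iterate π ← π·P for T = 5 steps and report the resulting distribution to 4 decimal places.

t=0: π = [0.2500, 0.3333, 0.4167]
t=1: π = [0.2917, 0.2292, 0.4792]
t=2: π = [0.2969, 0.2656, 0.4375]
t=3: π = [0.2852, 0.2578, 0.4570]
t=4: π = [0.2930, 0.2568, 0.4502]
t=5: π = [0.2893, 0.2590, 0.4517]

π = [0.2893, 0.2590, 0.4517]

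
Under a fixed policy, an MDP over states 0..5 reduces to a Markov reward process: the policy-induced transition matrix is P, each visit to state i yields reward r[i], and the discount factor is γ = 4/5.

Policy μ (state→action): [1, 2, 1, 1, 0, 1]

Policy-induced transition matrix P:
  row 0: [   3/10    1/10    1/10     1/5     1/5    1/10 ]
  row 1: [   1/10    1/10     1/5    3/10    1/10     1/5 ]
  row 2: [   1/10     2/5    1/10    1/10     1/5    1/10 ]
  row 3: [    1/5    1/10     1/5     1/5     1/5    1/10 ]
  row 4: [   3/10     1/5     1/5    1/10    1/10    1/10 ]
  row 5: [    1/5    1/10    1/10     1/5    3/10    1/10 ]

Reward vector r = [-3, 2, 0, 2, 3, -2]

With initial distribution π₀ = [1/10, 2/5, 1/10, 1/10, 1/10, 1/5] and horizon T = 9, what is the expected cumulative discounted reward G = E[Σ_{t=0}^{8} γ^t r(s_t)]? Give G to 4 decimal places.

G = 1.9123

t=0: π = [0.1000, 0.4000, 0.1000, 0.1000, 0.1000, 0.2000], E[r] = 0.6000, γ^t·E[r] = 0.600000, running G = 0.600000
t=1: π = [0.1700, 0.1400, 0.1600, 0.2200, 0.1700, 0.1400], E[r] = 0.4400, γ^t·E[r] = 0.352000, running G = 0.952000
t=2: π = [0.2040, 0.1650, 0.1530, 0.1810, 0.1830, 0.1140], E[r] = 0.4010, γ^t·E[r] = 0.256640, running G = 1.208640
t=3: π = [0.2069, 0.1642, 0.1529, 0.1829, 0.1766, 0.1165], E[r] = 0.3703, γ^t·E[r] = 0.189594, running G = 1.398234
t=4: π = [0.2066, 0.1635, 0.1524, 0.1835, 0.1776, 0.1164], E[r] = 0.3740, γ^t·E[r] = 0.153170, running G = 1.551404
t=5: π = [0.2068, 0.1635, 0.1525, 0.1834, 0.1775, 0.1164], E[r] = 0.3731, γ^t·E[r] = 0.122241, running G = 1.673645
t=6: π = [0.2068, 0.1635, 0.1524, 0.1833, 0.1775, 0.1163], E[r] = 0.3731, γ^t·E[r] = 0.097795, running G = 1.771440
t=7: π = [0.2068, 0.1635, 0.1524, 0.1834, 0.1775, 0.1163], E[r] = 0.3730, γ^t·E[r] = 0.078231, running G = 1.849671
t=8: π = [0.2068, 0.1635, 0.1524, 0.1834, 0.1775, 0.1163], E[r] = 0.3730, γ^t·E[r] = 0.062585, running G = 1.912256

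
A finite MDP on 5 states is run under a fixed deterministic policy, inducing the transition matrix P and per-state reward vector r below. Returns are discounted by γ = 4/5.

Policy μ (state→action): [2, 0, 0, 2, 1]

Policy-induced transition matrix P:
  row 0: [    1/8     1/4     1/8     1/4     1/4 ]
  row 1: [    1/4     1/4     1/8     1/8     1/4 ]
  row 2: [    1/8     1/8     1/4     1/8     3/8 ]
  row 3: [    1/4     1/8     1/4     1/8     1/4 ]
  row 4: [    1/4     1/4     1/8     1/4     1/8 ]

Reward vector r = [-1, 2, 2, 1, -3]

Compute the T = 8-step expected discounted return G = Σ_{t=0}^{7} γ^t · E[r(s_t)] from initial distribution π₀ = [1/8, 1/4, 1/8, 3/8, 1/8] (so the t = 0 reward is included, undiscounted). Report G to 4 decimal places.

G = 0.5871

t=0: π = [0.1250, 0.2500, 0.1250, 0.3750, 0.1250], E[r] = 0.6250, γ^t·E[r] = 0.625000, running G = 0.625000
t=1: π = [0.2188, 0.1875, 0.1875, 0.1563, 0.2500], E[r] = -0.0625, γ^t·E[r] = -0.050000, running G = 0.575000
t=2: π = [0.1992, 0.2070, 0.1680, 0.1836, 0.2422], E[r] = 0.0078, γ^t·E[r] = 0.005000, running G = 0.580000
t=3: π = [0.2041, 0.2061, 0.1689, 0.1802, 0.2407], E[r] = 0.0039, γ^t·E[r] = 0.002000, running G = 0.582000
t=4: π = [0.2034, 0.2064, 0.1686, 0.1806, 0.2410], E[r] = 0.0042, γ^t·E[r] = 0.001700, running G = 0.583700
t=5: π = [0.2035, 0.2063, 0.1687, 0.1805, 0.2410], E[r] = 0.0042, γ^t·E[r] = 0.001375, running G = 0.585075
t=6: π = [0.2035, 0.2063, 0.1687, 0.1806, 0.2410], E[r] = 0.0042, γ^t·E[r] = 0.001098, running G = 0.586173
t=7: π = [0.2035, 0.2063, 0.1687, 0.1806, 0.2410], E[r] = 0.0042, γ^t·E[r] = 0.000879, running G = 0.587051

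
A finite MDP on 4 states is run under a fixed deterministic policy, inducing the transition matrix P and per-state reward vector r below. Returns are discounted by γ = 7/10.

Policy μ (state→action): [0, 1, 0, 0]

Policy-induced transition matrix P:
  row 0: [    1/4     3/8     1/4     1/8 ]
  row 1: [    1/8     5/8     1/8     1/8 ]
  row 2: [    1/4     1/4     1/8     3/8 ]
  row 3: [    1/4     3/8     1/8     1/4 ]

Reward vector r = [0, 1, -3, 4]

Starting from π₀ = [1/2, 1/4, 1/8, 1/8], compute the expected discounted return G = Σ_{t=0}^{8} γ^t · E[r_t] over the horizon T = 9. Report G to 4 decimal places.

G = 1.9137

t=0: π = [0.5000, 0.2500, 0.1250, 0.1250], E[r] = 0.3750, γ^t·E[r] = 0.375000, running G = 0.375000
t=1: π = [0.2188, 0.4219, 0.1875, 0.1719], E[r] = 0.5469, γ^t·E[r] = 0.382813, running G = 0.757813
t=2: π = [0.1973, 0.4570, 0.1523, 0.1934], E[r] = 0.7734, γ^t·E[r] = 0.378984, running G = 1.136797
t=3: π = [0.1929, 0.4702, 0.1497, 0.1873], E[r] = 0.7703, γ^t·E[r] = 0.264200, running G = 1.400997
t=4: π = [0.1912, 0.4738, 0.1491, 0.1858], E[r] = 0.7698, γ^t·E[r] = 0.184830, running G = 1.585828
t=5: π = [0.1908, 0.4748, 0.1489, 0.1855], E[r] = 0.7701, γ^t·E[r] = 0.129436, running G = 1.715264
t=6: π = [0.1906, 0.4751, 0.1488, 0.1854], E[r] = 0.7702, γ^t·E[r] = 0.090614, running G = 1.805879
t=7: π = [0.1906, 0.4752, 0.1488, 0.1854], E[r] = 0.7702, γ^t·E[r] = 0.063432, running G = 1.869310
t=8: π = [0.1906, 0.4752, 0.1488, 0.1854], E[r] = 0.7702, γ^t·E[r] = 0.044402, running G = 1.913713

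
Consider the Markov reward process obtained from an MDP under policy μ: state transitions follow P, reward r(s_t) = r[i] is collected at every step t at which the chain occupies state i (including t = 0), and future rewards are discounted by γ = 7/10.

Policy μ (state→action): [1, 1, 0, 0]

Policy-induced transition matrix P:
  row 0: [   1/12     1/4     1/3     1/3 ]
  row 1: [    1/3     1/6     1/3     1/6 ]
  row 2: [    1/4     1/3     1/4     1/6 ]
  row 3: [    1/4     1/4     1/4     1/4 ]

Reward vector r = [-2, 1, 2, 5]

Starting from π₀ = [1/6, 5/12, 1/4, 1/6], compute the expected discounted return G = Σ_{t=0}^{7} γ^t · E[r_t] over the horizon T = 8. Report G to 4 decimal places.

t=0: π = [0.1667, 0.4167, 0.2500, 0.1667], E[r] = 1.4167, γ^t·E[r] = 1.416667, running G = 1.416667
t=1: π = [0.2569, 0.2361, 0.2986, 0.2083], E[r] = 1.3611, γ^t·E[r] = 0.952778, running G = 2.369444
t=2: π = [0.2269, 0.2552, 0.2911, 0.2269], E[r] = 1.5179, γ^t·E[r] = 0.743791, running G = 3.113235
t=3: π = [0.2335, 0.2530, 0.2902, 0.2234], E[r] = 1.4833, γ^t·E[r] = 0.508777, running G = 3.622012
t=4: π = [0.2322, 0.2531, 0.2905, 0.2242], E[r] = 1.4908, γ^t·E[r] = 0.357937, running G = 3.979949
t=5: π = [0.2324, 0.2531, 0.2904, 0.2240], E[r] = 1.4894, γ^t·E[r] = 0.250328, running G = 4.230278
t=6: π = [0.2324, 0.2531, 0.2905, 0.2241], E[r] = 1.4897, γ^t·E[r] = 0.175257, running G = 4.405534
t=7: π = [0.2324, 0.2531, 0.2905, 0.2241], E[r] = 1.4896, γ^t·E[r] = 0.122677, running G = 4.528211

G = 4.5282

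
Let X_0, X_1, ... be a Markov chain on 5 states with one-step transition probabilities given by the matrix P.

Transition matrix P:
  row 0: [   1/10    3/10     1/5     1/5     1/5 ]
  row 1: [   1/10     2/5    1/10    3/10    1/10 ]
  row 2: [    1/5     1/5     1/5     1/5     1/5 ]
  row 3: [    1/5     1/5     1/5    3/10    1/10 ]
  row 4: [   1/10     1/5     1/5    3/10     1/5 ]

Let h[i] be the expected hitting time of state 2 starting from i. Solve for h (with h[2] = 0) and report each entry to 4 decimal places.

First-step conditioning: h[2] = 0; for i ≠ 2, h[i] = 1 + Σ_k P[i][k]·h[k].
  h[0] = 1 + 1/10·h[0] + 3/10·h[1] + 1/5·h[3] + 1/5·h[4]
  h[1] = 1 + 1/10·h[0] + 2/5·h[1] + 3/10·h[3] + 1/10·h[4]
  h[3] = 1 + 1/5·h[0] + 1/5·h[1] + 3/10·h[3] + 1/10·h[4]
  h[4] = 1 + 1/10·h[0] + 1/5·h[1] + 3/10·h[3] + 1/5·h[4]
Solving the 4×4 linear system over states ≠ 2 gives exactly h = [8180/1401, 3030/467, 0, 8090/1401, 8080/1401] (h[2] = 0 is the target).

h = [5.8387, 6.4882, 0.0000, 5.7744, 5.7673]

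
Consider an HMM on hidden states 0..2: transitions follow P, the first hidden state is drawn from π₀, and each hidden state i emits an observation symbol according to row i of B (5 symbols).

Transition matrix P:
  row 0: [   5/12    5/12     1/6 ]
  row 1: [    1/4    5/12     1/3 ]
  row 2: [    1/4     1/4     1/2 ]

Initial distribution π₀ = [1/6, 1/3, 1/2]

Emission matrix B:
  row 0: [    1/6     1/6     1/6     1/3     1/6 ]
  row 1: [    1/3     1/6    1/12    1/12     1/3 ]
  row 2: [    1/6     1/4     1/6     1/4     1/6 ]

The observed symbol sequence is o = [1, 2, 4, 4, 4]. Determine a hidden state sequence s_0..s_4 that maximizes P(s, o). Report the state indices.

path = [2, 2, 1, 1, 1]

t=0: δ = [2.778e-02, 5.556e-02, 1.250e-01]  (obs o_0=1)
t=1: δ = [5.208e-03, 2.604e-03, 1.042e-02]  ψ = [2, 2, 2]  (obs o_1=2)
t=2: δ = [4.340e-04, 8.681e-04, 8.681e-04]  ψ = [2, 2, 2]  (obs o_2=4)
t=3: δ = [3.617e-05, 1.206e-04, 7.234e-05]  ψ = [1, 1, 2]  (obs o_3=4)
t=4: δ = [5.023e-06, 1.674e-05, 6.698e-06]  ψ = [1, 1, 1]  (obs o_4=4)
backtrack: best end state = 1; path = [2, 2, 1, 1, 1]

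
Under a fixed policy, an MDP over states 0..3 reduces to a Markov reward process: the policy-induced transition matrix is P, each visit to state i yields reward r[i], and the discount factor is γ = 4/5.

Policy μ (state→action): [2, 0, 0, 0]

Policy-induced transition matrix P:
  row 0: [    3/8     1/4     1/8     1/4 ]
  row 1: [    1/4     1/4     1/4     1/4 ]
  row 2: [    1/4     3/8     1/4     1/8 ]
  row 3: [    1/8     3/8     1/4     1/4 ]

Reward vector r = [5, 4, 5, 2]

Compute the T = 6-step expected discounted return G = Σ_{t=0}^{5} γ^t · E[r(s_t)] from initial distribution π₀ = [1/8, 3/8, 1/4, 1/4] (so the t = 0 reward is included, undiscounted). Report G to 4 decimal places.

G = 14.7110

t=0: π = [0.1250, 0.3750, 0.2500, 0.2500], E[r] = 3.8750, γ^t·E[r] = 3.875000, running G = 3.875000
t=1: π = [0.2344, 0.3125, 0.2344, 0.2188], E[r] = 4.0313, γ^t·E[r] = 3.225000, running G = 7.100000
t=2: π = [0.2520, 0.3066, 0.2207, 0.2207], E[r] = 4.0313, γ^t·E[r] = 2.580000, running G = 9.680000
t=3: π = [0.2539, 0.3052, 0.2185, 0.2224], E[r] = 4.0276, γ^t·E[r] = 2.062125, running G = 11.742125
t=4: π = [0.2539, 0.3051, 0.2183, 0.2227], E[r] = 4.0268, γ^t·E[r] = 1.649388, running G = 13.391513
t=5: π = [0.2539, 0.3051, 0.2183, 0.2227], E[r] = 4.0267, γ^t·E[r] = 1.319479, running G = 14.710991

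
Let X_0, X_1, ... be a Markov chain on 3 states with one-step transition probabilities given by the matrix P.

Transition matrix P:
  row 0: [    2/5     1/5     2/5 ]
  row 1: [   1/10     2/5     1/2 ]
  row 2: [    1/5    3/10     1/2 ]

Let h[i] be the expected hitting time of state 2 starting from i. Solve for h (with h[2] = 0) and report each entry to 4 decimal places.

First-step conditioning: h[2] = 0; for i ≠ 2, h[i] = 1 + Σ_k P[i][k]·h[k].
  h[0] = 1 + 2/5·h[0] + 1/5·h[1]
  h[1] = 1 + 1/10·h[0] + 2/5·h[1]
Solving the 2×2 linear system over states ≠ 2 gives exactly h = [40/17, 35/17, 0] (h[2] = 0 is the target).

h = [2.3529, 2.0588, 0.0000]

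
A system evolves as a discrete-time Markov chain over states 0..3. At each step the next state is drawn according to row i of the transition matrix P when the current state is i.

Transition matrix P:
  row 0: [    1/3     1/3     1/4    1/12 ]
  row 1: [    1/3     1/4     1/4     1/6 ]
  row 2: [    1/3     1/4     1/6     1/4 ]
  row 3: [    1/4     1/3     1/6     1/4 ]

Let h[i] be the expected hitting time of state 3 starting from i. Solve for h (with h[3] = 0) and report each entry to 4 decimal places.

h = [6.8514, 6.3243, 5.8378, 0.0000]

First-step conditioning: h[3] = 0; for i ≠ 3, h[i] = 1 + Σ_k P[i][k]·h[k].
  h[0] = 1 + 1/3·h[0] + 1/3·h[1] + 1/4·h[2]
  h[1] = 1 + 1/3·h[0] + 1/4·h[1] + 1/4·h[2]
  h[2] = 1 + 1/3·h[0] + 1/4·h[1] + 1/6·h[2]
Solving the 3×3 linear system over states ≠ 3 gives exactly h = [507/74, 234/37, 216/37, 0] (h[3] = 0 is the target).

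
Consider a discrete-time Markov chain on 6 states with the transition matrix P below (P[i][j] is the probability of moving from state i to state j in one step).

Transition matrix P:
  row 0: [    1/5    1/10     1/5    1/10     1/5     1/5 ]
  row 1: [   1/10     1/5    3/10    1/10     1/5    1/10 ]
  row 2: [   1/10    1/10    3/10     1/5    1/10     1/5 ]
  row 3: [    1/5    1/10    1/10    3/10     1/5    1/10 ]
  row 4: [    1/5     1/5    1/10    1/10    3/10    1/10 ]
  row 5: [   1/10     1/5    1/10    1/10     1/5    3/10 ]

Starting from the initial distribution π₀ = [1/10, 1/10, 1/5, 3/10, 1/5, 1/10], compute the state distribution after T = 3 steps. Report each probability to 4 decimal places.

π = [0.1510, 0.1515, 0.1808, 0.1484, 0.2025, 0.1658]

t=0: π = [0.1000, 0.1000, 0.2000, 0.3000, 0.2000, 0.1000]
t=1: π = [0.1600, 0.1400, 0.1700, 0.1800, 0.2000, 0.1500]
t=2: π = [0.1540, 0.1490, 0.1780, 0.1530, 0.2030, 0.1630]
t=3: π = [0.1510, 0.1515, 0.1808, 0.1484, 0.2025, 0.1658]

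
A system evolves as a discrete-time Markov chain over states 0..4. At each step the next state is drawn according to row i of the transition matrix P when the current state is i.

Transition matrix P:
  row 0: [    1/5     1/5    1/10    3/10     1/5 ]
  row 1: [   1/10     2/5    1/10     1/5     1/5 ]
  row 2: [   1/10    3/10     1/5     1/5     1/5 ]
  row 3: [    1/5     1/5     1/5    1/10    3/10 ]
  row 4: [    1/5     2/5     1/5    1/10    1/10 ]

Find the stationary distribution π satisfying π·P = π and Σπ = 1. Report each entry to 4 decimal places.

π = [0.1529, 0.3186, 0.1529, 0.1777, 0.1980]

Balance equations π_j = Σ_i π_i·P[i][j]:
  π_0 = 1/5·π_0 + 1/10·π_1 + 1/10·π_2 + 1/5·π_3 + 1/5·π_4
  π_1 = 1/5·π_0 + 2/5·π_1 + 3/10·π_2 + 1/5·π_3 + 2/5·π_4
  π_2 = 1/10·π_0 + 1/10·π_1 + 1/5·π_2 + 1/5·π_3 + 1/5·π_4
  π_3 = 3/10·π_0 + 1/5·π_1 + 1/5·π_2 + 1/10·π_3 + 1/10·π_4
  normalize: π_0 + π_1 + π_2 + π_3 + π_4 = 1
Solving the linear system gives exactly π = [83/543, 173/543, 83/543, 193/1086, 215/1086].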